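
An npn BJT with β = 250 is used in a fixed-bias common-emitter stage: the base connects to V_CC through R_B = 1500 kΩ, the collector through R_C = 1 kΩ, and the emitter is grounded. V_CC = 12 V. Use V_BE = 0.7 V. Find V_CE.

V_CE ≈ 10 V

Base loop: V_CC = I_B·R_B + V_BE, so I_B = (12 − 0.7)/1500 kΩ = 0.00753 mA.
In the active region I_C = β·I_B = 250 × 0.00753 = 1.88 mA.
Collector loop: V_CE = V_CC − I_C·R_C = 12 − 1.88×1 = 10.1 V.
Since V_CE = 10.1 V > V_CE(sat) ≈ 0.2 V, the transistor is in the active region as assumed.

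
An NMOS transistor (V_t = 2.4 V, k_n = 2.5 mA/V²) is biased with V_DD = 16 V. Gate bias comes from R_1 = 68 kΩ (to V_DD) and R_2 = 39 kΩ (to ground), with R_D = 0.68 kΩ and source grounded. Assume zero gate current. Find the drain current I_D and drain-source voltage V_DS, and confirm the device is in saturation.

I_D ≈ 15 mA, V_DS ≈ 6 V

V_G = V_DD·R_2/(R_1+R_2) = 16×39/107 = 5.83 V. With the source grounded, V_GS = V_G = 5.83 V.
Assume saturation: I_D = (k_n/2)(V_GS − V_t)² = (2.5/2)×(5.83 − 2.4)² = 1.25×3.43² = 14.7 mA.
V_DS = V_DD − I_D·R_D = 16 − 14.7×0.68 = 5.99 V.
Saturation requires V_DS ≥ V_GS − V_t = 3.43 V; 5.99 ≥ 3.43 ✓.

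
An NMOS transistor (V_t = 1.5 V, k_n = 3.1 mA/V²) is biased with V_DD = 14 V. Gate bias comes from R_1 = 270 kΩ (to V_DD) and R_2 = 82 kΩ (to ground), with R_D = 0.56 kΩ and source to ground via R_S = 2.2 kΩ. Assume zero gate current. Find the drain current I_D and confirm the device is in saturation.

I_D ≈ 0.53 mA

V_G = V_DD·R_2/(R_1+R_2) = 14×82/352 = 3.26 V.
Assume saturation: I_D = (k_n/2)(V_GS − V_t)² with V_GS = V_G − I_D·R_S = 3.26 − 2.2·I_D.
Substituting gives 7.5·I_D² − 13·I_D + 4.81 = 0, with roots I_D = 0.534 or 1.2 mA.
The root I_D = 1.2 mA gives V_GS = 0.62 V ≤ V_t, so take I_D = 0.534 mA.
Then V_GS = 2.09 V and V_DS = V_DD − I_D(R_D+R_S) = 14 − 0.534×2.76 = 12.5 V.
Saturation requires V_DS ≥ V_GS − V_t = 0.587 V; 12.5 ≥ 0.587 ✓.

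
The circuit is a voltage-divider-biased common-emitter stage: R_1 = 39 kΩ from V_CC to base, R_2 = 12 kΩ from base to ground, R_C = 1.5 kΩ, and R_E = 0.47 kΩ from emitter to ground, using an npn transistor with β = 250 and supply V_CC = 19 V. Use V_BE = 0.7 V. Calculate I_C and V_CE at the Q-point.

I_C ≈ 7.4 mA, V_CE ≈ 4.4 V

Thevenize the base divider: V_Th = V_CC·R_2/(R_1+R_2) = 19×12/51 = 4.47 V, R_Th = R_1‖R_2 = 9.18 kΩ.
Base-emitter loop: V_Th = I_B·R_Th + V_BE + (β+1)I_B·R_E, so I_B = (4.47 − 0.7) / (9.18 + 251×0.47) = 0.0297 mA.
I_C = β·I_B = 250×0.0297 = 7.41 mA, and I_E = (β+1)I_B = 7.44 mA.
V_CE = V_CC − I_C·R_C − I_E·R_E = 19 − 7.41×1.5 − 7.44×0.47 = 4.38 V.
V_CE = 4.38 V > 0.2 V confirms active-region operation.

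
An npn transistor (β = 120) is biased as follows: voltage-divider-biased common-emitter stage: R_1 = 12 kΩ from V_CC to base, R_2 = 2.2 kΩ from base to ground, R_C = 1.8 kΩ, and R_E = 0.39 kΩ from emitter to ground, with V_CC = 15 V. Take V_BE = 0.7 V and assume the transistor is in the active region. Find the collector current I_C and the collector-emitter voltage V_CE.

I_C ≈ 4 mA, V_CE ≈ 6.3 V

Thevenize the base divider: V_Th = V_CC·R_2/(R_1+R_2) = 15×2.2/14.2 = 2.32 V, R_Th = R_1‖R_2 = 1.86 kΩ.
Base-emitter loop: V_Th = I_B·R_Th + V_BE + (β+1)I_B·R_E, so I_B = (2.32 − 0.7) / (1.86 + 121×0.39) = 0.0331 mA.
I_C = β·I_B = 120×0.0331 = 3.97 mA, and I_E = (β+1)I_B = 4.01 mA.
V_CE = V_CC − I_C·R_C − I_E·R_E = 15 − 3.97×1.8 − 4.01×0.39 = 6.29 V.
V_CE = 6.29 V > 0.2 V confirms active-region operation.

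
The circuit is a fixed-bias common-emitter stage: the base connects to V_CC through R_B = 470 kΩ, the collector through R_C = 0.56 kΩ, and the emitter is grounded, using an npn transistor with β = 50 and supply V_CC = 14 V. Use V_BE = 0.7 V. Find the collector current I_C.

I_C ≈ 1.4 mA

Base loop: V_CC = I_B·R_B + V_BE, so I_B = (14 − 0.7)/470 kΩ = 0.0283 mA.
In the active region I_C = β·I_B = 50 × 0.0283 = 1.41 mA.
Collector loop: V_CE = V_CC − I_C·R_C = 14 − 1.41×0.56 = 13.2 V.
Since V_CE = 13.2 V > V_CE(sat) ≈ 0.2 V, the transistor is in the active region as assumed.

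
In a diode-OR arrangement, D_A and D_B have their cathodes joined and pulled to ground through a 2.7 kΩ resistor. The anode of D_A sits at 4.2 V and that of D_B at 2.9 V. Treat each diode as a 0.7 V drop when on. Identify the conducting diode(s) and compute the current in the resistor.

Assume both conduct. Then node N would need to be at both 4.2−0.7 = 3.5 V and 2.9−0.7 = 2.2 V, which is impossible.
Assume only D_A conducts: V_N = 4.2 − 0.7 = 3.5 V, so I_R = 3.5/2.7 = 1.3 mA.
Check D_B: its anode-to-cathode voltage is 2.9 − 3.5 = -0.6 V < 0.7 V, so it is off. The assumption is consistent.

Only D_A conducts; I_R ≈ 1.3 mA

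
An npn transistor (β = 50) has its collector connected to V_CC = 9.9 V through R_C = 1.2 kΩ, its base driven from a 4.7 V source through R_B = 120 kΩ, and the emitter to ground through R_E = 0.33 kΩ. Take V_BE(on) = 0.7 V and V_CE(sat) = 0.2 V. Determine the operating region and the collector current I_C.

active; I_C ≈ 1.5 mA

Assume active. Base-emitter loop: I_B = (V_BB − V_BE)/(R_B + (β+1)R_E) = (4.7 − 0.7)/(120 + 51×0.33) = 0.0292 mA.
I_C = β·I_B = 50×0.0292 = 1.46 mA.
V_CE = V_CC − I_C·R_C − I_E·R_E = 9.9 − 1.46×1.2 − 1.49×0.33 = 7.65 V > V_CE(sat), so the active-region assumption holds.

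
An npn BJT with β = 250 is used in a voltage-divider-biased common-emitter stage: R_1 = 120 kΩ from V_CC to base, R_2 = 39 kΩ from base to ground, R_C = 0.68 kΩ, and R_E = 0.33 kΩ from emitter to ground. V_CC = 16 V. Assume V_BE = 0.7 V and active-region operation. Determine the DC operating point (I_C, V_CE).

I_C ≈ 7.2 mA, V_CE ≈ 8.7 V

Thevenize the base divider: V_Th = V_CC·R_2/(R_1+R_2) = 16×39/159 = 3.92 V, R_Th = R_1‖R_2 = 29.4 kΩ.
Base-emitter loop: V_Th = I_B·R_Th + V_BE + (β+1)I_B·R_E, so I_B = (3.92 − 0.7) / (29.4 + 251×0.33) = 0.0287 mA.
I_C = β·I_B = 250×0.0287 = 7.18 mA, and I_E = (β+1)I_B = 7.21 mA.
V_CE = V_CC − I_C·R_C − I_E·R_E = 16 − 7.18×0.68 − 7.21×0.33 = 8.74 V.
V_CE = 8.74 V > 0.2 V confirms active-region operation.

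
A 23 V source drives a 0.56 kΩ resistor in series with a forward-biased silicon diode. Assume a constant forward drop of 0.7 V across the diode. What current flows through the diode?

I ≈ 40 mA

KVL around the loop: 23 = V_D + I·R = 0.7 + I × 0.56 kΩ.
So I = (23 − 0.7) / 0.56 kΩ = 22.3 / 0.56 = 39.8 mA.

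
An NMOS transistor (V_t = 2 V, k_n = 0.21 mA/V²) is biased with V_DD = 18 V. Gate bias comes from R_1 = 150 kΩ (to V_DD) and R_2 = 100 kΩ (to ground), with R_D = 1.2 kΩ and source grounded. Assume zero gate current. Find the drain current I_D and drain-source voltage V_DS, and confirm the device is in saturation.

V_G = V_DD·R_2/(R_1+R_2) = 18×100/250 = 7.2 V. With the source grounded, V_GS = V_G = 7.2 V.
Assume saturation: I_D = (k_n/2)(V_GS − V_t)² = (0.21/2)×(7.2 − 2)² = 0.105×5.2² = 2.84 mA.
V_DS = V_DD − I_D·R_D = 18 − 2.84×1.2 = 14.6 V.
Saturation requires V_DS ≥ V_GS − V_t = 5.2 V; 14.6 ≥ 5.2 ✓.

I_D ≈ 2.8 mA, V_DS ≈ 15 V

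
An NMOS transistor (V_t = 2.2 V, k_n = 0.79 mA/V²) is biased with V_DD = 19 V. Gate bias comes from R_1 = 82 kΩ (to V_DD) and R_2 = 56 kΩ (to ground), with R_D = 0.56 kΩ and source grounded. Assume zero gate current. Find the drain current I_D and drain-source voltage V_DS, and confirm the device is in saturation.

I_D ≈ 12 mA, V_DS ≈ 12 V

V_G = V_DD·R_2/(R_1+R_2) = 19×56/138 = 7.71 V. With the source grounded, V_GS = V_G = 7.71 V.
Assume saturation: I_D = (k_n/2)(V_GS − V_t)² = (0.79/2)×(7.71 − 2.2)² = 0.395×5.51² = 12 mA.
V_DS = V_DD − I_D·R_D = 19 − 12×0.56 = 12.3 V.
Saturation requires V_DS ≥ V_GS − V_t = 5.51 V; 12.3 ≥ 5.51 ✓.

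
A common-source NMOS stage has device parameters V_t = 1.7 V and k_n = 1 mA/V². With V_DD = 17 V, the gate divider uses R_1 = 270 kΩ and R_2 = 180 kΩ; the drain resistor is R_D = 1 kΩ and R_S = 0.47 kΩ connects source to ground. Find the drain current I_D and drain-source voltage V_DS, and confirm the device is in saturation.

V_G = V_DD·R_2/(R_1+R_2) = 17×180/450 = 6.8 V.
Assume saturation: I_D = (k_n/2)(V_GS − V_t)² with V_GS = V_G − I_D·R_S = 6.8 − 0.47·I_D.
Substituting gives 0.11·I_D² − 3.4·I_D + 13 = 0, with roots I_D = 4.48 or 26.3 mA.
The root I_D = 26.3 mA gives V_GS = -5.55 V ≤ V_t, so take I_D = 4.48 mA.
Then V_GS = 4.69 V and V_DS = V_DD − I_D(R_D+R_S) = 17 − 4.48×1.47 = 10.4 V.
Saturation requires V_DS ≥ V_GS − V_t = 2.99 V; 10.4 ≥ 2.99 ✓.

I_D ≈ 4.5 mA, V_DS ≈ 10 V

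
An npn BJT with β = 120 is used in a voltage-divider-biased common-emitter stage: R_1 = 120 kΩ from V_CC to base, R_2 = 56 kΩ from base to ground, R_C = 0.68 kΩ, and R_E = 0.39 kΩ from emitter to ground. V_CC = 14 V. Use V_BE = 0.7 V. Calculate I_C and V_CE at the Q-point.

I_C ≈ 5.3 mA, V_CE ≈ 8.3 V

Thevenize the base divider: V_Th = V_CC·R_2/(R_1+R_2) = 14×56/176 = 4.45 V, R_Th = R_1‖R_2 = 38.2 kΩ.
Base-emitter loop: V_Th = I_B·R_Th + V_BE + (β+1)I_B·R_E, so I_B = (4.45 − 0.7) / (38.2 + 121×0.39) = 0.044 mA.
I_C = β·I_B = 120×0.044 = 5.28 mA, and I_E = (β+1)I_B = 5.32 mA.
V_CE = V_CC − I_C·R_C − I_E·R_E = 14 − 5.28×0.68 − 5.32×0.39 = 8.34 V.
V_CE = 8.34 V > 0.2 V confirms active-region operation.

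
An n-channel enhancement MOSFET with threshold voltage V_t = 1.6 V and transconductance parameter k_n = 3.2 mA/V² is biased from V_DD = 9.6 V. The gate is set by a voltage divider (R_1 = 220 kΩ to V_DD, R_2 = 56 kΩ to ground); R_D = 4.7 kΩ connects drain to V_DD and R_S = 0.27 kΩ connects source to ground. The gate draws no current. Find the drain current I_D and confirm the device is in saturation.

V_G = V_DD·R_2/(R_1+R_2) = 9.6×56/276 = 1.95 V.
Assume saturation: I_D = (k_n/2)(V_GS − V_t)² with V_GS = V_G − I_D·R_S = 1.95 − 0.27·I_D.
Substituting gives 0.117·I_D² − 1.3·I_D + 0.194 = 0, with roots I_D = 0.151 or 11 mA.
The root I_D = 11 mA gives V_GS = -1.02 V ≤ V_t, so take I_D = 0.151 mA.
Then V_GS = 1.91 V and V_DS = V_DD − I_D(R_D+R_S) = 9.6 − 0.151×4.97 = 8.85 V.
Saturation requires V_DS ≥ V_GS − V_t = 0.307 V; 8.85 ≥ 0.307 ✓.

I_D ≈ 0.15 mA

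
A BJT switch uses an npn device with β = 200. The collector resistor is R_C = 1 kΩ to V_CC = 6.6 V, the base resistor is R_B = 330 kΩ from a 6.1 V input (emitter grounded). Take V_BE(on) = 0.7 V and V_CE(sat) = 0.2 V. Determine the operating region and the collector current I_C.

Assume active. Base-emitter loop: I_B = (V_BB − V_BE)/R_B = (6.1 − 0.7)/330 = 0.0164 mA.
I_C = β·I_B = 200×0.0164 = 3.27 mA.
V_CE = V_CC − I_C·R_C = 6.6 − 3.27×1 = 3.33 V > V_CE(sat), so the active-region assumption holds.

active; I_C ≈ 3.3 mA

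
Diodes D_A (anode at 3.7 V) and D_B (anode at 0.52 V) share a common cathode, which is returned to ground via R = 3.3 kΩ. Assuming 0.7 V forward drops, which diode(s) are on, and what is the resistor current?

Only D_A conducts; I_R ≈ 0.91 mA

Assume both conduct. Then node N would need to be at both 3.7−0.7 = 3 V and 0.52−0.7 = -0.18 V, which is impossible.
Assume only D_A conducts: V_N = 3.7 − 0.7 = 3 V, so I_R = 3/3.3 = 0.909 mA.
Check D_B: its anode-to-cathode voltage is 0.52 − 3 = -2.48 V < 0.7 V, so it is off. The assumption is consistent.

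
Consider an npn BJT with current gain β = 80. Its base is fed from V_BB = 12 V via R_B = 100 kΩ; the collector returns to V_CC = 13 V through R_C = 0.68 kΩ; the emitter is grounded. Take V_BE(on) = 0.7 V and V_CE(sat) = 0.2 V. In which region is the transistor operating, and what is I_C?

active; I_C ≈ 9 mA

Assume active. Base-emitter loop: I_B = (V_BB − V_BE)/R_B = (12 − 0.7)/100 = 0.113 mA.
I_C = β·I_B = 80×0.113 = 9.04 mA.
V_CE = V_CC − I_C·R_C = 13 − 9.04×0.68 = 6.85 V > V_CE(sat), so the active-region assumption holds.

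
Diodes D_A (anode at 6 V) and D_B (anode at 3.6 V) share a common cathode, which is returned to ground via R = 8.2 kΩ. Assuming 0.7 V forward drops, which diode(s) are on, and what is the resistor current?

Assume both conduct. Then node N would need to be at both 6−0.7 = 5.3 V and 3.6−0.7 = 2.9 V, which is impossible.
Assume only D_A conducts: V_N = 6 − 0.7 = 5.3 V, so I_R = 5.3/8.2 = 0.646 mA.
Check D_B: its anode-to-cathode voltage is 3.6 − 5.3 = -1.7 V < 0.7 V, so it is off. The assumption is consistent.

Only D_A conducts; I_R ≈ 0.65 mA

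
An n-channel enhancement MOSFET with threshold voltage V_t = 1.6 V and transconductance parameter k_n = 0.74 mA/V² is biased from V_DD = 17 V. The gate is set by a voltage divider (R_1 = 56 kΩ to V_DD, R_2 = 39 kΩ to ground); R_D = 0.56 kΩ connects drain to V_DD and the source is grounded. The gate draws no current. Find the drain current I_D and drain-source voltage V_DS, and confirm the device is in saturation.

V_G = V_DD·R_2/(R_1+R_2) = 17×39/95 = 6.98 V. With the source grounded, V_GS = V_G = 6.98 V.
Assume saturation: I_D = (k_n/2)(V_GS − V_t)² = (0.74/2)×(6.98 − 1.6)² = 0.37×5.38² = 10.7 mA.
V_DS = V_DD − I_D·R_D = 17 − 10.7×0.56 = 11 V.
Saturation requires V_DS ≥ V_GS − V_t = 5.38 V; 11 ≥ 5.38 ✓.

I_D ≈ 11 mA, V_DS ≈ 11 V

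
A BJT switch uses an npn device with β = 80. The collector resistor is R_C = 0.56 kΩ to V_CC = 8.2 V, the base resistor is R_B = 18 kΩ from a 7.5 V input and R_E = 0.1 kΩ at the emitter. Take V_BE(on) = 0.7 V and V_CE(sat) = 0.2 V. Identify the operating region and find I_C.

Assume active: I_B = (7.5 − 0.7)/(18 + 81×0.1) = 0.261 mA, I_C = β·I_B = 20.8 mA.
Then V_CE = 8.2 − 20.8×0.56 − 21.1×0.1 = -5.58 V < 0.2 V — the active assumption fails.
Re-solve with V_CE = 0.2 V. KCL at the emitter: V_E/R_E = (V_BB−0.7−V_E)/R_B + (V_CC−0.2−V_E)/R_C, giving V_E = 1.24 V.
I_C = (V_CC − 0.2 − V_E)/R_C = (8 − 1.24)/0.56 = 12.1 mA.
Check: I_B = (6.8 − 1.24)/18 = 0.309 mA, and β·I_B = 24.7 mA > I_C, confirming saturation.

saturation; I_C ≈ 12 mA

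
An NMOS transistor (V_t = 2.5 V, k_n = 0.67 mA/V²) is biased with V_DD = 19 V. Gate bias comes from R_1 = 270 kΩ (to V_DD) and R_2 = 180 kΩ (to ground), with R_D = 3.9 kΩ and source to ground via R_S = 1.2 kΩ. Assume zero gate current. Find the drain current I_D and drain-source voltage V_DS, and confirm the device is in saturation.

I_D ≈ 2.1 mA, V_DS ≈ 8.1 V

V_G = V_DD·R_2/(R_1+R_2) = 19×180/450 = 7.6 V.
Assume saturation: I_D = (k_n/2)(V_GS − V_t)² with V_GS = V_G − I_D·R_S = 7.6 − 1.2·I_D.
Substituting gives 0.482·I_D² − 5.1·I_D + 8.71 = 0, with roots I_D = 2.14 or 8.43 mA.
The root I_D = 8.43 mA gives V_GS = -2.52 V ≤ V_t, so take I_D = 2.14 mA.
Then V_GS = 5.03 V and V_DS = V_DD − I_D(R_D+R_S) = 19 − 2.14×5.1 = 8.07 V.
Saturation requires V_DS ≥ V_GS − V_t = 2.53 V; 8.07 ≥ 2.53 ✓.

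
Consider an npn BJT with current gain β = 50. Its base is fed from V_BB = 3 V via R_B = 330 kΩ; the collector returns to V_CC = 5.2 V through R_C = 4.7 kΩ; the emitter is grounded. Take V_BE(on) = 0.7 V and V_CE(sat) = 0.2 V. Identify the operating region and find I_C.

Assume active. Base-emitter loop: I_B = (V_BB − V_BE)/R_B = (3 − 0.7)/330 = 0.00697 mA.
I_C = β·I_B = 50×0.00697 = 0.348 mA.
V_CE = V_CC − I_C·R_C = 5.2 − 0.348×4.7 = 3.56 V > V_CE(sat), so the active-region assumption holds.

active; I_C ≈ 0.35 mA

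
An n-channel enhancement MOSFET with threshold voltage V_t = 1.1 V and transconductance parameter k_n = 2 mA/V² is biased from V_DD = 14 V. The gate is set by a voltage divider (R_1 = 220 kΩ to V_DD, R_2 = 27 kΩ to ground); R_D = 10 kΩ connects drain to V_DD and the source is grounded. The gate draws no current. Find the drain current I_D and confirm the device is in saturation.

I_D ≈ 0.19 mA

V_G = V_DD·R_2/(R_1+R_2) = 14×27/247 = 1.53 V. With the source grounded, V_GS = V_G = 1.53 V.
Assume saturation: I_D = (k_n/2)(V_GS − V_t)² = (2/2)×(1.53 − 1.1)² = 1×0.43² = 0.185 mA.
V_DS = V_DD − I_D·R_D = 14 − 0.185×10 = 12.1 V.
Saturation requires V_DS ≥ V_GS − V_t = 0.43 V; 12.1 ≥ 0.43 ✓.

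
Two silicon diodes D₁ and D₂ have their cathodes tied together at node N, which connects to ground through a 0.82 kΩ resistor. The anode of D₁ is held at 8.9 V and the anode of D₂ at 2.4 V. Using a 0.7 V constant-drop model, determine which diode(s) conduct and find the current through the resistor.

Assume both conduct. Then node N would need to be at both 8.9−0.7 = 8.2 V and 2.4−0.7 = 1.7 V, which is impossible.
Assume only D₁ conducts: V_N = 8.9 − 0.7 = 8.2 V, so I_R = 8.2/0.82 = 10 mA.
Check D₂: its anode-to-cathode voltage is 2.4 − 8.2 = -5.8 V < 0.7 V, so it is off. The assumption is consistent.

Only D₁ conducts; I_R ≈ 10 mA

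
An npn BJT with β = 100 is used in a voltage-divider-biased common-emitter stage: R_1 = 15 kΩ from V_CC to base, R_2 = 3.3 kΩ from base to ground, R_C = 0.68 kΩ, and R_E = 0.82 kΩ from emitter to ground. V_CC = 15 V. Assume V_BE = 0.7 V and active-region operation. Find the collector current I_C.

I_C ≈ 2.3 mA

Thevenize the base divider: V_Th = V_CC·R_2/(R_1+R_2) = 15×3.3/18.3 = 2.7 V, R_Th = R_1‖R_2 = 2.7 kΩ.
Base-emitter loop: V_Th = I_B·R_Th + V_BE + (β+1)I_B·R_E, so I_B = (2.7 − 0.7) / (2.7 + 101×0.82) = 0.0234 mA.
I_C = β·I_B = 100×0.0234 = 2.34 mA, and I_E = (β+1)I_B = 2.37 mA.
V_CE = V_CC − I_C·R_C − I_E·R_E = 15 − 2.34×0.68 − 2.37×0.82 = 11.5 V.
V_CE = 11.5 V > 0.2 V confirms active-region operation.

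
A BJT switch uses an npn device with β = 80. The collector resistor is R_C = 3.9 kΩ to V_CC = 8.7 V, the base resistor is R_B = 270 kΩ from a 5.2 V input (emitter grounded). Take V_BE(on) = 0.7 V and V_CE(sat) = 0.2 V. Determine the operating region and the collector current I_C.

active; I_C ≈ 1.3 mA

Assume active. Base-emitter loop: I_B = (V_BB − V_BE)/R_B = (5.2 − 0.7)/270 = 0.0167 mA.
I_C = β·I_B = 80×0.0167 = 1.33 mA.
V_CE = V_CC − I_C·R_C = 8.7 − 1.33×3.9 = 3.5 V > V_CE(sat), so the active-region assumption holds.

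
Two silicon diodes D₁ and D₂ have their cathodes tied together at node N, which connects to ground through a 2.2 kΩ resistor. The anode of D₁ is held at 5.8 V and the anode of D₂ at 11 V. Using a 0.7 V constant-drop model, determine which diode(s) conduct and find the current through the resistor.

Assume both conduct. Then node N would need to be at both 5.8−0.7 = 5.1 V and 11−0.7 = 10.3 V, which is impossible.
Assume only D₂ conducts: V_N = 11 − 0.7 = 10.3 V, so I_R = 10.3/2.2 = 4.68 mA.
Check D₁: its anode-to-cathode voltage is 5.8 − 10.3 = -4.5 V < 0.7 V, so it is off. The assumption is consistent.

Only D₂ conducts; I_R ≈ 4.7 mA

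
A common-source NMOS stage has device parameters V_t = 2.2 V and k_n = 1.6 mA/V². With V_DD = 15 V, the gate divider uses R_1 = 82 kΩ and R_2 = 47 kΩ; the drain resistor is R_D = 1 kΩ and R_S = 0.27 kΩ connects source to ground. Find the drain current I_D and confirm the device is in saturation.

V_G = V_DD·R_2/(R_1+R_2) = 15×47/129 = 5.47 V.
Assume saturation: I_D = (k_n/2)(V_GS − V_t)² with V_GS = V_G − I_D·R_S = 5.47 − 0.27·I_D.
Substituting gives 0.0583·I_D² − 2.41·I_D + 8.53 = 0, with roots I_D = 3.91 or 37.4 mA.
The root I_D = 37.4 mA gives V_GS = -4.64 V ≤ V_t, so take I_D = 3.91 mA.
Then V_GS = 4.41 V and V_DS = V_DD − I_D(R_D+R_S) = 15 − 3.91×1.27 = 10 V.
Saturation requires V_DS ≥ V_GS − V_t = 2.21 V; 10 ≥ 2.21 ✓.

I_D ≈ 3.9 mA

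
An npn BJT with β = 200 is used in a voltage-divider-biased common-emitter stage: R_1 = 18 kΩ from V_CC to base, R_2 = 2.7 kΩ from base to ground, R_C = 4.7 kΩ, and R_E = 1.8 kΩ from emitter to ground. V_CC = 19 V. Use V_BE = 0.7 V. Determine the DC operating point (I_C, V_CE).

Thevenize the base divider: V_Th = V_CC·R_2/(R_1+R_2) = 19×2.7/20.7 = 2.48 V, R_Th = R_1‖R_2 = 2.35 kΩ.
Base-emitter loop: V_Th = I_B·R_Th + V_BE + (β+1)I_B·R_E, so I_B = (2.48 − 0.7) / (2.35 + 201×1.8) = 0.00488 mA.
I_C = β·I_B = 200×0.00488 = 0.977 mA, and I_E = (β+1)I_B = 0.982 mA.
V_CE = V_CC − I_C·R_C − I_E·R_E = 19 − 0.977×4.7 − 0.982×1.8 = 12.6 V.
V_CE = 12.6 V > 0.2 V confirms active-region operation.

I_C ≈ 0.98 mA, V_CE ≈ 13 V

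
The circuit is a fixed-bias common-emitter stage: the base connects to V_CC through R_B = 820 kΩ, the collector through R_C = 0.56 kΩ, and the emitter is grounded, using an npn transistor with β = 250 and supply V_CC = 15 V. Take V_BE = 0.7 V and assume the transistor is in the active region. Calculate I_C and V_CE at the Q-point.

Base loop: V_CC = I_B·R_B + V_BE, so I_B = (15 − 0.7)/820 kΩ = 0.0174 mA.
In the active region I_C = β·I_B = 250 × 0.0174 = 4.36 mA.
Collector loop: V_CE = V_CC − I_C·R_C = 15 − 4.36×0.56 = 12.6 V.
Since V_CE = 12.6 V > V_CE(sat) ≈ 0.2 V, the transistor is in the active region as assumed.

I_C ≈ 4.4 mA, V_CE ≈ 13 V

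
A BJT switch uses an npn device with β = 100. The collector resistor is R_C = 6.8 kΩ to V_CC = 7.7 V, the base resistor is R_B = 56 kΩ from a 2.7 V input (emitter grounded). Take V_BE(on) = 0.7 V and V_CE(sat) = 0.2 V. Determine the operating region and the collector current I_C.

Assume active: I_B = (2.7 − 0.7)/56 = 0.0357 mA, giving I_C = β·I_B = 3.57 mA.
But then V_CE = 7.7 − 3.57×6.8 = -16.6 V < V_CE(sat) = 0.2 V — impossible in the active region.
So the transistor is saturated. With V_CE = 0.2 V, I_C = (V_CC − 0.2)/R_C = 7.5/6.8 = 1.1 mA.
Check: β·I_B = 3.57 mA > I_C = 1.1 mA, confirming saturation.

saturation; I_C ≈ 1.1 mA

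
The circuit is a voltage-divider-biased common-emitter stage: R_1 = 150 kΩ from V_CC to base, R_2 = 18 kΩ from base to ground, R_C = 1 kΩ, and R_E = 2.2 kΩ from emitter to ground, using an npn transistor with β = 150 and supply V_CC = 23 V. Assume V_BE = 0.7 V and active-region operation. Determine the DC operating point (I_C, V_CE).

Thevenize the base divider: V_Th = V_CC·R_2/(R_1+R_2) = 23×18/168 = 2.46 V, R_Th = R_1‖R_2 = 16.1 kΩ.
Base-emitter loop: V_Th = I_B·R_Th + V_BE + (β+1)I_B·R_E, so I_B = (2.46 − 0.7) / (16.1 + 151×2.2) = 0.00507 mA.
I_C = β·I_B = 150×0.00507 = 0.76 mA, and I_E = (β+1)I_B = 0.765 mA.
V_CE = V_CC − I_C·R_C − I_E·R_E = 23 − 0.76×1 − 0.765×2.2 = 20.6 V.
V_CE = 20.6 V > 0.2 V confirms active-region operation.

I_C ≈ 0.76 mA, V_CE ≈ 21 V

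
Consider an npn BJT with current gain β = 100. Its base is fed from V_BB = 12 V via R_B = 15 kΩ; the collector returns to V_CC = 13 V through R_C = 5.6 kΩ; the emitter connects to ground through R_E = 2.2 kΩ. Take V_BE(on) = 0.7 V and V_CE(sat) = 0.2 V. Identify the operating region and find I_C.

Assume active: I_B = (12 − 0.7)/(15 + 101×2.2) = 0.0476 mA, I_C = β·I_B = 4.76 mA.
Then V_CE = 13 − 4.76×5.6 − 4.81×2.2 = -24.3 V < 0.2 V — the active assumption fails.
Re-solve with V_CE = 0.2 V. KCL at the emitter: V_E/R_E = (V_BB−0.7−V_E)/R_B + (V_CC−0.2−V_E)/R_C, giving V_E = 4.34 V.
I_C = (V_CC − 0.2 − V_E)/R_C = (12.8 − 4.34)/5.6 = 1.51 mA.
Check: I_B = (11.3 − 4.34)/15 = 0.464 mA, and β·I_B = 46.4 mA > I_C, confirming saturation.

saturation; I_C ≈ 1.5 mA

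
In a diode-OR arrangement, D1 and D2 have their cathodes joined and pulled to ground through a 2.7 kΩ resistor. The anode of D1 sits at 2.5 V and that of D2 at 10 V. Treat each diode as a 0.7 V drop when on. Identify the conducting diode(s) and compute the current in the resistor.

Only D2 conducts; I_R ≈ 3.4 mA

Assume both conduct. Then node N would need to be at both 2.5−0.7 = 1.8 V and 10−0.7 = 9.3 V, which is impossible.
Assume only D2 conducts: V_N = 10 − 0.7 = 9.3 V, so I_R = 9.3/2.7 = 3.44 mA.
Check D1: its anode-to-cathode voltage is 2.5 − 9.3 = -6.8 V < 0.7 V, so it is off. The assumption is consistent.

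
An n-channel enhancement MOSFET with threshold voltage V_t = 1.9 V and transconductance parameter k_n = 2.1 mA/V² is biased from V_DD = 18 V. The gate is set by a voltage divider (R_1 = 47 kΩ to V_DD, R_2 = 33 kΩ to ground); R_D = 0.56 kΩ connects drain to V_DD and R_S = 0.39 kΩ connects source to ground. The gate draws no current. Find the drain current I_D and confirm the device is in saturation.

I_D ≈ 7.4 mA

V_G = V_DD·R_2/(R_1+R_2) = 18×33/80 = 7.42 V.
Assume saturation: I_D = (k_n/2)(V_GS − V_t)² with V_GS = V_G − I_D·R_S = 7.42 − 0.39·I_D.
Substituting gives 0.16·I_D² − 5.52·I_D + 32.1 = 0, with roots I_D = 7.37 or 27.2 mA.
The root I_D = 27.2 mA gives V_GS = -3.19 V ≤ V_t, so take I_D = 7.37 mA.
Then V_GS = 4.55 V and V_DS = V_DD − I_D(R_D+R_S) = 18 − 7.37×0.95 = 11 V.
Saturation requires V_DS ≥ V_GS − V_t = 2.65 V; 11 ≥ 2.65 ✓.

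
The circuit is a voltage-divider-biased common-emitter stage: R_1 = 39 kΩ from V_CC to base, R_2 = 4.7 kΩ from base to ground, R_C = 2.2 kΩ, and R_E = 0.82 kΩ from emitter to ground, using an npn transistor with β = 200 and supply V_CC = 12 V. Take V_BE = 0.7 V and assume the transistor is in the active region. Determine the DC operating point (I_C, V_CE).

I_C ≈ 0.7 mA, V_CE ≈ 9.9 V

Thevenize the base divider: V_Th = V_CC·R_2/(R_1+R_2) = 12×4.7/43.7 = 1.29 V, R_Th = R_1‖R_2 = 4.19 kΩ.
Base-emitter loop: V_Th = I_B·R_Th + V_BE + (β+1)I_B·R_E, so I_B = (1.29 − 0.7) / (4.19 + 201×0.82) = 0.00349 mA.
I_C = β·I_B = 200×0.00349 = 0.699 mA, and I_E = (β+1)I_B = 0.702 mA.
V_CE = V_CC − I_C·R_C − I_E·R_E = 12 − 0.699×2.2 − 0.702×0.82 = 9.89 V.
V_CE = 9.89 V > 0.2 V confirms active-region operation.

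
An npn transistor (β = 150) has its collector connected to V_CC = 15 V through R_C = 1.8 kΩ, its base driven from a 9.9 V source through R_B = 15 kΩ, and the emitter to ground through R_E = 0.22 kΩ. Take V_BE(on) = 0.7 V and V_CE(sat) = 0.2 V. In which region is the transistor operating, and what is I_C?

Assume active: I_B = (9.9 − 0.7)/(15 + 151×0.22) = 0.191 mA, I_C = β·I_B = 28.6 mA.
Then V_CE = 15 − 28.6×1.8 − 28.8×0.22 = -42.9 V < 0.2 V — the active assumption fails.
Re-solve with V_CE = 0.2 V. KCL at the emitter: V_E/R_E = (V_BB−0.7−V_E)/R_B + (V_CC−0.2−V_E)/R_C, giving V_E = 1.71 V.
I_C = (V_CC − 0.2 − V_E)/R_C = (14.8 − 1.71)/1.8 = 7.27 mA.
Check: I_B = (9.2 − 1.71)/15 = 0.499 mA, and β·I_B = 74.9 mA > I_C, confirming saturation.

saturation; I_C ≈ 7.3 mA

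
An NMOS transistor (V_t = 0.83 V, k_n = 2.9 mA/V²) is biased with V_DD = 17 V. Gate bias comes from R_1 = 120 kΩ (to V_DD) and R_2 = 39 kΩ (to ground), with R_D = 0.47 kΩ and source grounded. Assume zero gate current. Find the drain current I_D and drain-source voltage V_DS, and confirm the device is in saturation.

I_D ≈ 16 mA, V_DS ≈ 9.4 V

V_G = V_DD·R_2/(R_1+R_2) = 17×39/159 = 4.17 V. With the source grounded, V_GS = V_G = 4.17 V.
Assume saturation: I_D = (k_n/2)(V_GS − V_t)² = (2.9/2)×(4.17 − 0.83)² = 1.45×3.34² = 16.2 mA.
V_DS = V_DD − I_D·R_D = 17 − 16.2×0.47 = 9.4 V.
Saturation requires V_DS ≥ V_GS − V_t = 3.34 V; 9.4 ≥ 3.34 ✓.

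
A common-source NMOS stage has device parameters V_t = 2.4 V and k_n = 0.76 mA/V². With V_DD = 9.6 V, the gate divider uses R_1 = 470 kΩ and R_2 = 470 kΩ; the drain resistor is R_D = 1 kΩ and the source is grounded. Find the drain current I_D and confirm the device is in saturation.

V_G = V_DD·R_2/(R_1+R_2) = 9.6×470/940 = 4.8 V. With the source grounded, V_GS = V_G = 4.8 V.
Assume saturation: I_D = (k_n/2)(V_GS − V_t)² = (0.76/2)×(4.8 − 2.4)² = 0.38×2.4² = 2.19 mA.
V_DS = V_DD − I_D·R_D = 9.6 − 2.19×1 = 7.41 V.
Saturation requires V_DS ≥ V_GS − V_t = 2.4 V; 7.41 ≥ 2.4 ✓.

I_D ≈ 2.2 mA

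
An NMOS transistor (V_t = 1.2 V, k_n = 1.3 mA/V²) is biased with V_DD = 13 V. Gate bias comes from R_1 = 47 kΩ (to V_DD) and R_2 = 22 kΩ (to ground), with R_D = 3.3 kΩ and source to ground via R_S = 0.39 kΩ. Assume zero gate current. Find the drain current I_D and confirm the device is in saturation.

I_D ≈ 2.5 mA

V_G = V_DD·R_2/(R_1+R_2) = 13×22/69 = 4.14 V.
Assume saturation: I_D = (k_n/2)(V_GS − V_t)² with V_GS = V_G − I_D·R_S = 4.14 − 0.39·I_D.
Substituting gives 0.0989·I_D² − 2.49·I_D + 5.64 = 0, with roots I_D = 2.51 or 22.7 mA.
The root I_D = 22.7 mA gives V_GS = -4.71 V ≤ V_t, so take I_D = 2.51 mA.
Then V_GS = 3.17 V and V_DS = V_DD − I_D(R_D+R_S) = 13 − 2.51×3.69 = 3.73 V.
Saturation requires V_DS ≥ V_GS − V_t = 1.97 V; 3.73 ≥ 1.97 ✓.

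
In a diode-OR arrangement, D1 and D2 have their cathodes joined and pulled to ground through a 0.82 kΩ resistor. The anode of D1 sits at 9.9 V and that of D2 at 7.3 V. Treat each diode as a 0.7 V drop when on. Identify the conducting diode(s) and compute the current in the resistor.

Only D1 conducts; I_R ≈ 11 mA

Assume both conduct. Then node N would need to be at both 9.9−0.7 = 9.2 V and 7.3−0.7 = 6.6 V, which is impossible.
Assume only D1 conducts: V_N = 9.9 − 0.7 = 9.2 V, so I_R = 9.2/0.82 = 11.2 mA.
Check D2: its anode-to-cathode voltage is 7.3 − 9.2 = -1.9 V < 0.7 V, so it is off. The assumption is consistent.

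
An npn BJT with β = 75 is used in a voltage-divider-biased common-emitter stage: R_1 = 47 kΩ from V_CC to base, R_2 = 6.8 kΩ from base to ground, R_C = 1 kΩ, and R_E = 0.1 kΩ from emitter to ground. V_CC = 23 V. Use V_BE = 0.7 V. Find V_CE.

V_CE ≈ 9.5 V

Thevenize the base divider: V_Th = V_CC·R_2/(R_1+R_2) = 23×6.8/53.8 = 2.91 V, R_Th = R_1‖R_2 = 5.94 kΩ.
Base-emitter loop: V_Th = I_B·R_Th + V_BE + (β+1)I_B·R_E, so I_B = (2.91 − 0.7) / (5.94 + 76×0.1) = 0.163 mA.
I_C = β·I_B = 75×0.163 = 12.2 mA, and I_E = (β+1)I_B = 12.4 mA.
V_CE = V_CC − I_C·R_C − I_E·R_E = 23 − 12.2×1 − 12.4×0.1 = 9.54 V.
V_CE = 9.54 V > 0.2 V confirms active-region operation.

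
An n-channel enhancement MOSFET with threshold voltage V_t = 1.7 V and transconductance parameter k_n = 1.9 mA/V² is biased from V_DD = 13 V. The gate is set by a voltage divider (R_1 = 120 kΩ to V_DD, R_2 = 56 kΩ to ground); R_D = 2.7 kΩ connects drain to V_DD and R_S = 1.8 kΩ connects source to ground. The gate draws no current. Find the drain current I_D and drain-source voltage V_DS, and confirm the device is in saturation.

V_G = V_DD·R_2/(R_1+R_2) = 13×56/176 = 4.14 V.
Assume saturation: I_D = (k_n/2)(V_GS − V_t)² with V_GS = V_G − I_D·R_S = 4.14 − 1.8·I_D.
Substituting gives 3.08·I_D² − 9.33·I_D + 5.64 = 0, with roots I_D = 0.833 or 2.2 mA.
The root I_D = 2.2 mA gives V_GS = 0.179 V ≤ V_t, so take I_D = 0.833 mA.
Then V_GS = 2.64 V and V_DS = V_DD − I_D(R_D+R_S) = 13 − 0.833×4.5 = 9.25 V.
Saturation requires V_DS ≥ V_GS − V_t = 0.937 V; 9.25 ≥ 0.937 ✓.

I_D ≈ 0.83 mA, V_DS ≈ 9.3 V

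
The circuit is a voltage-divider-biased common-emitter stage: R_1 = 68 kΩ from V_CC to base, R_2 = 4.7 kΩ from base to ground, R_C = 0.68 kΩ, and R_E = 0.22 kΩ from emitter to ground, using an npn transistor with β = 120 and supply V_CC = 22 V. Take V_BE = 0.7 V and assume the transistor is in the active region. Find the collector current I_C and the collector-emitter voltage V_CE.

I_C ≈ 2.8 mA, V_CE ≈ 19 V

Thevenize the base divider: V_Th = V_CC·R_2/(R_1+R_2) = 22×4.7/72.7 = 1.42 V, R_Th = R_1‖R_2 = 4.4 kΩ.
Base-emitter loop: V_Th = I_B·R_Th + V_BE + (β+1)I_B·R_E, so I_B = (1.42 − 0.7) / (4.4 + 121×0.22) = 0.0233 mA.
I_C = β·I_B = 120×0.0233 = 2.79 mA, and I_E = (β+1)I_B = 2.82 mA.
V_CE = V_CC − I_C·R_C − I_E·R_E = 22 − 2.79×0.68 − 2.82×0.22 = 19.5 V.
V_CE = 19.5 V > 0.2 V confirms active-region operation.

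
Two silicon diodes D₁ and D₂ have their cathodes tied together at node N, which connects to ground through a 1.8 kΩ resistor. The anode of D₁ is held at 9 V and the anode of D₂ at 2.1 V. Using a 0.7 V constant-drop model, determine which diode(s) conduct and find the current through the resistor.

Assume both conduct. Then node N would need to be at both 9−0.7 = 8.3 V and 2.1−0.7 = 1.4 V, which is impossible.
Assume only D₁ conducts: V_N = 9 − 0.7 = 8.3 V, so I_R = 8.3/1.8 = 4.61 mA.
Check D₂: its anode-to-cathode voltage is 2.1 − 8.3 = -6.2 V < 0.7 V, so it is off. The assumption is consistent.

Only D₁ conducts; I_R ≈ 4.6 mA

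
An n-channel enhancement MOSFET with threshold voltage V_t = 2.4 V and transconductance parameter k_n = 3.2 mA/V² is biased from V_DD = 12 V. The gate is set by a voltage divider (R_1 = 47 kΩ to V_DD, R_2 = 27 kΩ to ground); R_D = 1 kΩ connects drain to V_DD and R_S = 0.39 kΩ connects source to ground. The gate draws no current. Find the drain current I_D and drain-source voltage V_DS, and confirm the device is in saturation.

V_G = V_DD·R_2/(R_1+R_2) = 12×27/74 = 4.38 V.
Assume saturation: I_D = (k_n/2)(V_GS − V_t)² with V_GS = V_G − I_D·R_S = 4.38 − 0.39·I_D.
Substituting gives 0.243·I_D² − 3.47·I_D + 6.26 = 0, with roots I_D = 2.12 or 12.1 mA.
The root I_D = 12.1 mA gives V_GS = -0.354 V ≤ V_t, so take I_D = 2.12 mA.
Then V_GS = 3.55 V and V_DS = V_DD − I_D(R_D+R_S) = 12 − 2.12×1.39 = 9.05 V.
Saturation requires V_DS ≥ V_GS − V_t = 1.15 V; 9.05 ≥ 1.15 ✓.

I_D ≈ 2.1 mA, V_DS ≈ 9.1 V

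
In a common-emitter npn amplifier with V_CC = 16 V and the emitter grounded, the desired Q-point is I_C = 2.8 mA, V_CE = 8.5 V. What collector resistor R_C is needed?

Collector loop: V_CC = I_C·R_C + V_CE.
R_C = (V_CC − V_CE)/I_C = (16 − 8.5)/2.8 = 2.68 kΩ.

R_C ≈ 2.7 kΩ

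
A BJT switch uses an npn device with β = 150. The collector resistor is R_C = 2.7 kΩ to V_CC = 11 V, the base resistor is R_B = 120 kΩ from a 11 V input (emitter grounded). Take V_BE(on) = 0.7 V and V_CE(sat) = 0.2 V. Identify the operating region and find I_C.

saturation; I_C ≈ 4 mA

Assume active: I_B = (11 − 0.7)/120 = 0.0858 mA, giving I_C = β·I_B = 12.9 mA.
But then V_CE = 11 − 12.9×2.7 = -23.8 V < V_CE(sat) = 0.2 V — impossible in the active region.
So the transistor is saturated. With V_CE = 0.2 V, I_C = (V_CC − 0.2)/R_C = 10.8/2.7 = 4 mA.
Check: β·I_B = 12.9 mA > I_C = 4 mA, confirming saturation.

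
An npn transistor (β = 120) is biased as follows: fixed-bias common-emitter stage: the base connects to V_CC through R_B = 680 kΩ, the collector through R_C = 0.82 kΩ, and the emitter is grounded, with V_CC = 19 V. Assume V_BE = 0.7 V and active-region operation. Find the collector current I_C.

I_C ≈ 3.2 mA

Base loop: V_CC = I_B·R_B + V_BE, so I_B = (19 − 0.7)/680 kΩ = 0.0269 mA.
In the active region I_C = β·I_B = 120 × 0.0269 = 3.23 mA.
Collector loop: V_CE = V_CC − I_C·R_C = 19 − 3.23×0.82 = 16.4 V.
Since V_CE = 16.4 V > V_CE(sat) ≈ 0.2 V, the transistor is in the active region as assumed.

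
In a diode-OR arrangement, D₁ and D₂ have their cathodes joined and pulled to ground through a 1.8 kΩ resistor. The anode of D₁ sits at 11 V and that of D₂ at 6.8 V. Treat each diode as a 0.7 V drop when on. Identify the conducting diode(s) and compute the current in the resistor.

Assume both conduct. Then node N would need to be at both 11−0.7 = 10.3 V and 6.8−0.7 = 6.1 V, which is impossible.
Assume only D₁ conducts: V_N = 11 − 0.7 = 10.3 V, so I_R = 10.3/1.8 = 5.72 mA.
Check D₂: its anode-to-cathode voltage is 6.8 − 10.3 = -3.5 V < 0.7 V, so it is off. The assumption is consistent.

Only D₁ conducts; I_R ≈ 5.7 mA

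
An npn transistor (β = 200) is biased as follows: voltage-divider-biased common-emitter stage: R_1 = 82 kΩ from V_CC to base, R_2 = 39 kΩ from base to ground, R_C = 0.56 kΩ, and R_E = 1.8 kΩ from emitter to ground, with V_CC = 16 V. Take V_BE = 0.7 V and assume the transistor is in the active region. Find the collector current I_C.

Thevenize the base divider: V_Th = V_CC·R_2/(R_1+R_2) = 16×39/121 = 5.16 V, R_Th = R_1‖R_2 = 26.4 kΩ.
Base-emitter loop: V_Th = I_B·R_Th + V_BE + (β+1)I_B·R_E, so I_B = (5.16 − 0.7) / (26.4 + 201×1.8) = 0.0115 mA.
I_C = β·I_B = 200×0.0115 = 2.3 mA, and I_E = (β+1)I_B = 2.31 mA.
V_CE = V_CC − I_C·R_C − I_E·R_E = 16 − 2.3×0.56 − 2.31×1.8 = 10.6 V.
V_CE = 10.6 V > 0.2 V confirms active-region operation.

I_C ≈ 2.3 mA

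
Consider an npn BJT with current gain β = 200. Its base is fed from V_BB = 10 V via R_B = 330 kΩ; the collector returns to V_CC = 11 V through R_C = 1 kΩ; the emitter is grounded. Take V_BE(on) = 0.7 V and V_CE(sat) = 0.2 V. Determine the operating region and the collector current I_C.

Assume active. Base-emitter loop: I_B = (V_BB − V_BE)/R_B = (10 − 0.7)/330 = 0.0282 mA.
I_C = β·I_B = 200×0.0282 = 5.64 mA.
V_CE = V_CC − I_C·R_C = 11 − 5.64×1 = 5.36 V > V_CE(sat), so the active-region assumption holds.

active; I_C ≈ 5.6 mA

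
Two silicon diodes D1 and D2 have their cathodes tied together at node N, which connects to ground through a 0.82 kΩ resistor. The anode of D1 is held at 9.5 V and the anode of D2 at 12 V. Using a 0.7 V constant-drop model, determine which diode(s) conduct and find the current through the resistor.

Assume both conduct. Then node N would need to be at both 9.5−0.7 = 8.8 V and 12−0.7 = 11.3 V, which is impossible.
Assume only D2 conducts: V_N = 12 − 0.7 = 11.3 V, so I_R = 11.3/0.82 = 13.8 mA.
Check D1: its anode-to-cathode voltage is 9.5 − 11.3 = -1.8 V < 0.7 V, so it is off. The assumption is consistent.

Only D2 conducts; I_R ≈ 14 mA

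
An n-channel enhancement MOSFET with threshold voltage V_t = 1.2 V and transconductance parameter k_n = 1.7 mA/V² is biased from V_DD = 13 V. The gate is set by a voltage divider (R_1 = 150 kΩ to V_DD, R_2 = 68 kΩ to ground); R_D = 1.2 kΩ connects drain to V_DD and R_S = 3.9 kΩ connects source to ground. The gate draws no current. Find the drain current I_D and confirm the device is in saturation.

V_G = V_DD·R_2/(R_1+R_2) = 13×68/218 = 4.06 V.
Assume saturation: I_D = (k_n/2)(V_GS − V_t)² with V_GS = V_G − I_D·R_S = 4.06 − 3.9·I_D.
Substituting gives 12.9·I_D² − 19.9·I_D + 6.93 = 0, with roots I_D = 0.53 or 1.01 mA.
The root I_D = 1.01 mA gives V_GS = 0.109 V ≤ V_t, so take I_D = 0.53 mA.
Then V_GS = 1.99 V and V_DS = V_DD − I_D(R_D+R_S) = 13 − 0.53×5.1 = 10.3 V.
Saturation requires V_DS ≥ V_GS − V_t = 0.789 V; 10.3 ≥ 0.789 ✓.

I_D ≈ 0.53 mA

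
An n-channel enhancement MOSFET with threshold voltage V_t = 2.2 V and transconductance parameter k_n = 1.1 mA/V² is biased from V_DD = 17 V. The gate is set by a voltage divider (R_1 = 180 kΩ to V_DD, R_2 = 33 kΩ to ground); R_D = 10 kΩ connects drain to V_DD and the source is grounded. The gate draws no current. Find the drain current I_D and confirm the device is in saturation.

I_D ≈ 0.1 mA

V_G = V_DD·R_2/(R_1+R_2) = 17×33/213 = 2.63 V. With the source grounded, V_GS = V_G = 2.63 V.
Assume saturation: I_D = (k_n/2)(V_GS − V_t)² = (1.1/2)×(2.63 − 2.2)² = 0.55×0.434² = 0.104 mA.
V_DS = V_DD − I_D·R_D = 17 − 0.104×10 = 16 V.
Saturation requires V_DS ≥ V_GS − V_t = 0.434 V; 16 ≥ 0.434 ✓.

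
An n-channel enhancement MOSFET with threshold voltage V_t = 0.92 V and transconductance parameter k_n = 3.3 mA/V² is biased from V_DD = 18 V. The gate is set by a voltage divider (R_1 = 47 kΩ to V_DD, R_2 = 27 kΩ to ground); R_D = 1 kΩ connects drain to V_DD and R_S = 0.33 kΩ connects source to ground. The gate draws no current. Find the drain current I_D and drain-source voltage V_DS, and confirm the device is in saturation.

V_G = V_DD·R_2/(R_1+R_2) = 18×27/74 = 6.57 V.
Assume saturation: I_D = (k_n/2)(V_GS − V_t)² with V_GS = V_G − I_D·R_S = 6.57 − 0.33·I_D.
Substituting gives 0.18·I_D² − 7.15·I_D + 52.6 = 0, with roots I_D = 9.75 or 30 mA.
The root I_D = 30 mA gives V_GS = -3.35 V ≤ V_t, so take I_D = 9.75 mA.
Then V_GS = 3.35 V and V_DS = V_DD − I_D(R_D+R_S) = 18 − 9.75×1.33 = 5.03 V.
Saturation requires V_DS ≥ V_GS − V_t = 2.43 V; 5.03 ≥ 2.43 ✓.

I_D ≈ 9.7 mA, V_DS ≈ 5 V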